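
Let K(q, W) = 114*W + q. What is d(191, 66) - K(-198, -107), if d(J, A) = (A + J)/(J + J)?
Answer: 4735529/382 ≈ 12397.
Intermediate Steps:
K(q, W) = q + 114*W
d(J, A) = (A + J)/(2*J) (d(J, A) = (A + J)/((2*J)) = (A + J)*(1/(2*J)) = (A + J)/(2*J))
d(191, 66) - K(-198, -107) = (½)*(66 + 191)/191 - (-198 + 114*(-107)) = (½)*(1/191)*257 - (-198 - 12198) = 257/382 - 1*(-12396) = 257/382 + 12396 = 4735529/382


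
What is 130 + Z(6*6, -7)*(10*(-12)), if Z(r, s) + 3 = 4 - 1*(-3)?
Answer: -350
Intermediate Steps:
Z(r, s) = 4 (Z(r, s) = -3 + (4 - 1*(-3)) = -3 + (4 + 3) = -3 + 7 = 4)
130 + Z(6*6, -7)*(10*(-12)) = 130 + 4*(10*(-12)) = 130 + 4*(-120) = 130 - 480 = -350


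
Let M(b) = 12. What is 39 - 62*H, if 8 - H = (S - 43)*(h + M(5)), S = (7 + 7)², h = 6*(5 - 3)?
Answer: 227207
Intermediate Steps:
h = 12 (h = 6*2 = 12)
S = 196 (S = 14² = 196)
H = -3664 (H = 8 - (196 - 43)*(12 + 12) = 8 - 153*24 = 8 - 1*3672 = 8 - 3672 = -3664)
39 - 62*H = 39 - 62*(-3664) = 39 + 227168 = 227207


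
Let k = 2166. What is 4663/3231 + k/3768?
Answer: 4094755/2029068 ≈ 2.0180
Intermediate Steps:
4663/3231 + k/3768 = 4663/3231 + 2166/3768 = 4663*(1/3231) + 2166*(1/3768) = 4663/3231 + 361/628 = 4094755/2029068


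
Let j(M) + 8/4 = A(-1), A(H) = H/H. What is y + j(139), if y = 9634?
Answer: 9633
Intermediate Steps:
A(H) = 1
j(M) = -1 (j(M) = -2 + 1 = -1)
y + j(139) = 9634 - 1 = 9633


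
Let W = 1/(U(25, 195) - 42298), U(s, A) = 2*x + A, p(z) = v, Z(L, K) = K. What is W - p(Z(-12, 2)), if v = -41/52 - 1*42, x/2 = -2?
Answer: 93696923/2189772 ≈ 42.788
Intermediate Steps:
x = -4 (x = 2*(-2) = -4)
v = -2225/52 (v = -41*1/52 - 42 = -41/52 - 42 = -2225/52 ≈ -42.788)
p(z) = -2225/52
U(s, A) = -8 + A (U(s, A) = 2*(-4) + A = -8 + A)
W = -1/42111 (W = 1/((-8 + 195) - 42298) = 1/(187 - 42298) = 1/(-42111) = -1/42111 ≈ -2.3747e-5)
W - p(Z(-12, 2)) = -1/42111 - 1*(-2225/52) = -1/42111 + 2225/52 = 93696923/2189772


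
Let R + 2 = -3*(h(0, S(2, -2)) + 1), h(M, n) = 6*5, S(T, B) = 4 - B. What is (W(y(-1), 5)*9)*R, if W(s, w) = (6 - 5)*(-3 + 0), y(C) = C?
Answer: 2565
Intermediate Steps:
h(M, n) = 30
W(s, w) = -3 (W(s, w) = 1*(-3) = -3)
R = -95 (R = -2 - 3*(30 + 1) = -2 - 3*31 = -2 - 93 = -95)
(W(y(-1), 5)*9)*R = -3*9*(-95) = -27*(-95) = 2565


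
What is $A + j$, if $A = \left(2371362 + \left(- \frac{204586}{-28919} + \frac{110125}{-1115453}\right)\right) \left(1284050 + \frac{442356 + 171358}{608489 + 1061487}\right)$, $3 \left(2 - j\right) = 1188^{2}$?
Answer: $\frac{82015494421892379028628153333}{26934863637921316} \approx 3.045 \cdot 10^{12}$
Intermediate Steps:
$j = -470446$ ($j = 2 - \frac{1188^{2}}{3} = 2 - 470448 = -470446$)
$A = \frac{82015507093291238034159580269}{26934863637921316}$ ($A = \left(2371362 + \left(\left(-204586\right) \left(- \frac{1}{28919}\right) + 110125 \left(- \frac{1}{1115453}\right)\right)\right) \left(1284050 + \frac{613714}{1669976}\right) = \left(2371362 + \left(\frac{204586}{28919} - \frac{110125}{1115453}\right)\right) \left(1284050 + 613714 \cdot \frac{1}{1669976}\right) = \left(2371362 + \frac{225021362583}{32257785307}\right) \left(1284050 + \frac{306857}{834988}\right) = \frac{76495111302540717}{32257785307} \cdot \frac{1072166648257}{834988} = \frac{82015507093291238034159580269}{26934863637921316} \approx 3.045 \cdot 10^{12}$)
$A + j = \frac{82015507093291238034159580269}{26934863637921316} - 470446 = \frac{82015494421892379028628153333}{26934863637921316}$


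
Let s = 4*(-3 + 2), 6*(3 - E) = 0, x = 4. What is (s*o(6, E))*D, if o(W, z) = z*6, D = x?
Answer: -288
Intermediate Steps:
D = 4
E = 3 (E = 3 - ⅙*0 = 3 + 0 = 3)
s = -4 (s = 4*(-1) = -4)
o(W, z) = 6*z
(s*o(6, E))*D = -24*3*4 = -4*18*4 = -72*4 = -288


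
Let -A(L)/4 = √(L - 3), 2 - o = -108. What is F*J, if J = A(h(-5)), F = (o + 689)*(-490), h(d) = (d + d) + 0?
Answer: 1566040*I*√13 ≈ 5.6464e+6*I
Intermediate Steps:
o = 110 (o = 2 - 1*(-108) = 2 + 108 = 110)
h(d) = 2*d (h(d) = 2*d + 0 = 2*d)
F = -391510 (F = (110 + 689)*(-490) = 799*(-490) = -391510)
A(L) = -4*√(-3 + L) (A(L) = -4*√(L - 3) = -4*√(-3 + L))
J = -4*I*√13 (J = -4*√(-3 + 2*(-5)) = -4*√(-3 - 10) = -4*I*√13 ≈ -14.422*I)
F*J = -(-1566040)*I*√13 = 1566040*I*√13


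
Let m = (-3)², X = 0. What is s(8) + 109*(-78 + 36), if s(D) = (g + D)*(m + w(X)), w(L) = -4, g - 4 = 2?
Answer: -4508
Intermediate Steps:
g = 6 (g = 4 + 2 = 6)
m = 9
s(D) = 30 + 5*D (s(D) = (6 + D)*(9 - 4) = (6 + D)*5 = 30 + 5*D)
s(8) + 109*(-78 + 36) = (30 + 5*8) + 109*(-78 + 36) = (30 + 40) + 109*(-42) = 70 - 4578 = -4508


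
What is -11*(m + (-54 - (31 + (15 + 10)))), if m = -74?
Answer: 2024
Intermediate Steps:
-11*(m + (-54 - (31 + (15 + 10)))) = -11*(-74 + (-54 - (31 + (15 + 10)))) = -11*(-74 + (-54 - (31 + 25))) = -11*(-74 + (-54 - 1*56)) = -11*(-74 + (-54 - 56)) = -11*(-74 - 110) = -11*(-184) = 2024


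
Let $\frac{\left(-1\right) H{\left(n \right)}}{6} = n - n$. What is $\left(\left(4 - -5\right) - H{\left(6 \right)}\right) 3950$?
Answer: $35550$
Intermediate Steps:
$H{\left(n \right)} = 0$ ($H{\left(n \right)} = - 6 \left(n - n\right) = \left(-6\right) 0 = 0$)
$\left(\left(4 - -5\right) - H{\left(6 \right)}\right) 3950 = \left(\left(4 - -5\right) - 0\right) 3950 = \left(\left(4 + 5\right) + 0\right) 3950 = \left(9 + 0\right) 3950 = 9 \cdot 3950 = 35550$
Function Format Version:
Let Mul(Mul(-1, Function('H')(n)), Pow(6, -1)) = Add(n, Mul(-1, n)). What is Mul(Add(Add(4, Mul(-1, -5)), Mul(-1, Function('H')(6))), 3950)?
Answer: 35550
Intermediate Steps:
Function('H')(n) = 0 (Function('H')(n) = Mul(-6, Add(n, Mul(-1, n))) = Mul(-6, 0) = 0)
Mul(Add(Add(4, Mul(-1, -5)), Mul(-1, Function('H')(6))), 3950) = Mul(Add(Add(4, Mul(-1, -5)), Mul(-1, 0)), 3950) = Mul(Add(Add(4, 5), 0), 3950) = Mul(Add(9, 0), 3950) = Mul(9, 3950) = 35550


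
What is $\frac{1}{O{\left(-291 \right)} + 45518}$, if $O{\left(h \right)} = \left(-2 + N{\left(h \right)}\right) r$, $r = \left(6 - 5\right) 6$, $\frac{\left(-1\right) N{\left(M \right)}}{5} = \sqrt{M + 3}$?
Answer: $\frac{22753}{1035527618} + \frac{90 i \sqrt{2}}{517763809} \approx 2.1972 \cdot 10^{-5} + 2.4583 \cdot 10^{-7} i$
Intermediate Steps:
$N{\left(M \right)} = - 5 \sqrt{3 + M}$ ($N{\left(M \right)} = - 5 \sqrt{M + 3} = - 5 \sqrt{3 + M}$)
$r = 6$ ($r = 1 \cdot 6 = 6$)
$O{\left(h \right)} = -12 - 30 \sqrt{3 + h}$ ($O{\left(h \right)} = \left(-2 - 5 \sqrt{3 + h}\right) 6 = -12 - 30 \sqrt{3 + h}$)
$\frac{1}{O{\left(-291 \right)} + 45518} = \frac{1}{\left(-12 - 30 \sqrt{3 - 291}\right) + 45518} = \frac{1}{\left(-12 - 30 \sqrt{-288}\right) + 45518} = \frac{1}{\left(-12 - 30 \cdot 12 i \sqrt{2}\right) + 45518} = \frac{1}{\left(-12 - 360 i \sqrt{2}\right) + 45518} = \frac{1}{45506 - 360 i \sqrt{2}}$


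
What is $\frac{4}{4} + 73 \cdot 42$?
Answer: $3067$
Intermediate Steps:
$\frac{4}{4} + 73 \cdot 42 = 4 \cdot \frac{1}{4} + 3066 = 1 + 3066 = 3067$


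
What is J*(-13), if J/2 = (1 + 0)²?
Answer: -26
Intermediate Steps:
J = 2 (J = 2*(1 + 0)² = 2*1² = 2*1 = 2)
J*(-13) = 2*(-13) = -26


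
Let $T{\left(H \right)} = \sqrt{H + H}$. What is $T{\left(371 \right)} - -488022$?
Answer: $488022 + \sqrt{742} \approx 4.8805 \cdot 10^{5}$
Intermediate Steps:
$T{\left(H \right)} = \sqrt{2} \sqrt{H}$ ($T{\left(H \right)} = \sqrt{2 H} = \sqrt{2} \sqrt{H}$)
$T{\left(371 \right)} - -488022 = \sqrt{2} \sqrt{371} - -488022 = \sqrt{742} + 488022 = 488022 + \sqrt{742}$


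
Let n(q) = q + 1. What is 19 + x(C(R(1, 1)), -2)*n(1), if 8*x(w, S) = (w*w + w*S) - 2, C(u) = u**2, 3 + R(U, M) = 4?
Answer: 73/4 ≈ 18.250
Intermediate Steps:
R(U, M) = 1 (R(U, M) = -3 + 4 = 1)
n(q) = 1 + q
x(w, S) = -1/4 + w**2/8 + S*w/8 (x(w, S) = ((w*w + w*S) - 2)/8 = ((w**2 + S*w) - 2)/8 = (-2 + w**2 + S*w)/8 = -1/4 + w**2/8 + S*w/8)
19 + x(C(R(1, 1)), -2)*n(1) = 19 + (-1/4 + (1**2)**2/8 + (1/8)*(-2)*1**2)*(1 + 1) = 19 + (-1/4 + (1/8)*1**2 + (1/8)*(-2)*1)*2 = 19 + (-1/4 + (1/8)*1 - 1/4)*2 = 19 + (-1/4 + 1/8 - 1/4)*2 = 19 - 3/8*2 = 19 - 3/4 = 73/4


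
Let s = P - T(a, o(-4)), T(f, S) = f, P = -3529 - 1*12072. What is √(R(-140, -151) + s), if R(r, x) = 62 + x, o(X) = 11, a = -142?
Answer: 26*I*√23 ≈ 124.69*I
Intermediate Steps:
P = -15601 (P = -3529 - 12072 = -15601)
s = -15459 (s = -15601 - 1*(-142) = -15601 + 142 = -15459)
√(R(-140, -151) + s) = √((62 - 151) - 15459) = √(-89 - 15459) = √(-15548) = 26*I*√23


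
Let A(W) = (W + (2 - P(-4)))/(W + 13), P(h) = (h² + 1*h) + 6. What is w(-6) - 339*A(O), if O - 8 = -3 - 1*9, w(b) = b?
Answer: 2242/3 ≈ 747.33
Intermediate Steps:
P(h) = 6 + h + h² (P(h) = (h² + h) + 6 = (h + h²) + 6 = 6 + h + h²)
O = -4 (O = 8 + (-3 - 1*9) = 8 + (-3 - 9) = 8 - 12 = -4)
A(W) = (-16 + W)/(13 + W) (A(W) = (W + (2 - (6 - 4 + (-4)²)))/(W + 13) = (W + (2 - (6 - 4 + 16)))/(13 + W) = (W + (2 - 1*18))/(13 + W) = (W + (2 - 18))/(13 + W) = (W - 16)/(13 + W) = (-16 + W)/(13 + W))
w(-6) - 339*A(O) = -6 - 339*(-16 - 4)/(13 - 4) = -6 - 339*(-20)/9 = -6 - 113*(-20)/3 = -6 - 339*(-20/9) = -6 + 2260/3 = 2242/3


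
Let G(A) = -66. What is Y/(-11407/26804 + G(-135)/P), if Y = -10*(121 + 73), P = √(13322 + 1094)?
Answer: -48585299759120/7123764637 + 2090702350560*√901/7123764637 ≈ 1989.2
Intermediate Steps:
P = 4*√901 (P = √14416 = 4*√901 ≈ 120.07)
Y = -1940 (Y = -10*194 = -1940)
Y/(-11407/26804 + G(-135)/P) = -1940/(-11407/26804 - 66*√901/3604) = -1940/(-11407*1/26804 - 33*√901/1802) = -1940/(-11407/26804 - 33*√901/1802)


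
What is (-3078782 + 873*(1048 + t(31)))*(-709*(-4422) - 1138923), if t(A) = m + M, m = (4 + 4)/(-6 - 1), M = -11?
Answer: -30386002467525/7 ≈ -4.3409e+12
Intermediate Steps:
m = -8/7 (m = 8/(-7) = 8*(-⅐) = -8/7 ≈ -1.1429)
t(A) = -85/7 (t(A) = -8/7 - 11 = -85/7)
(-3078782 + 873*(1048 + t(31)))*(-709*(-4422) - 1138923) = (-3078782 + 873*(1048 - 85/7))*(-709*(-4422) - 1138923) = (-3078782 + 873*(7251/7))*(3135198 - 1138923) = (-3078782 + 6330123/7)*1996275 = -15221351/7*1996275 = -30386002467525/7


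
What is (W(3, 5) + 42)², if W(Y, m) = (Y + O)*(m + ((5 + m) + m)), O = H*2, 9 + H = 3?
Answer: 19044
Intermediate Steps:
H = -6 (H = -9 + 3 = -6)
O = -12 (O = -6*2 = -12)
W(Y, m) = (-12 + Y)*(5 + 3*m) (W(Y, m) = (Y - 12)*(m + ((5 + m) + m)) = (-12 + Y)*(m + (5 + 2*m)) = (-12 + Y)*(5 + 3*m))
(W(3, 5) + 42)² = ((-60 - 36*5 + 5*3 + 3*3*5) + 42)² = ((-60 - 180 + 15 + 45) + 42)² = (-180 + 42)² = (-138)² = 19044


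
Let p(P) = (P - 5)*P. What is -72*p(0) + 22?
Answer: 22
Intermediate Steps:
p(P) = P*(-5 + P) (p(P) = (-5 + P)*P = P*(-5 + P))
-72*p(0) + 22 = -0*(-5 + 0) + 22 = -0*(-5) + 22 = -72*0 + 22 = 0 + 22 = 22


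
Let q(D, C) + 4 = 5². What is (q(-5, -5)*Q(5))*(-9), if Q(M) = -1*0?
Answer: 0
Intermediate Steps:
Q(M) = 0
q(D, C) = 21 (q(D, C) = -4 + 5² = -4 + 25 = 21)
(q(-5, -5)*Q(5))*(-9) = (21*0)*(-9) = 0*(-9) = 0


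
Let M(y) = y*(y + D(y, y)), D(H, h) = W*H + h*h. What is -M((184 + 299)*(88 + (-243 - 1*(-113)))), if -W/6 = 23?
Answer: 8404509639708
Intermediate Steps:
W = -138 (W = -6*23 = -138)
D(H, h) = h² - 138*H (D(H, h) = -138*H + h*h = -138*H + h² = h² - 138*H)
M(y) = y*(y² - 137*y) (M(y) = y*(y + (y² - 138*y)) = y*(y² - 137*y))
-M((184 + 299)*(88 + (-243 - 1*(-113)))) = -((184 + 299)*(88 + (-243 - 1*(-113))))²*(-137 + (184 + 299)*(88 + (-243 - 1*(-113)))) = -(483*(88 + (-243 + 113)))²*(-137 + 483*(88 + (-243 + 113))) = -(483*(88 - 130))²*(-137 + 483*(88 - 130)) = -(483*(-42))²*(-137 + 483*(-42)) = -(-20286)²*(-137 - 20286) = -411521796*(-20423) = -1*(-8404509639708) = 8404509639708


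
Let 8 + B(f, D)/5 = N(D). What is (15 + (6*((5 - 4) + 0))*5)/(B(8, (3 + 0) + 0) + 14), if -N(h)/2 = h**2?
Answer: -45/116 ≈ -0.38793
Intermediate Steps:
N(h) = -2*h**2
B(f, D) = -40 - 10*D**2 (B(f, D) = -40 + 5*(-2*D**2) = -40 - 10*D**2)
(15 + (6*((5 - 4) + 0))*5)/(B(8, (3 + 0) + 0) + 14) = (15 + (6*((5 - 4) + 0))*5)/((-40 - 10*((3 + 0) + 0)**2) + 14) = (15 + (6*(1 + 0))*5)/((-40 - 10*(3 + 0)**2) + 14) = (15 + (6*1)*5)/((-40 - 10*3**2) + 14) = (15 + 6*5)/((-40 - 10*9) + 14) = (15 + 30)/((-40 - 90) + 14) = 45/(-130 + 14) = 45/(-116) = -1/116*45 = -45/116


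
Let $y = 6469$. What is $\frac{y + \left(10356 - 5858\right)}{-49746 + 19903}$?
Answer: $- \frac{997}{2713} \approx -0.36749$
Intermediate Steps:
$\frac{y + \left(10356 - 5858\right)}{-49746 + 19903} = \frac{6469 + \left(10356 - 5858\right)}{-49746 + 19903} = \frac{6469 + 4498}{-29843} = 10967 \left(- \frac{1}{29843}\right) = - \frac{997}{2713}$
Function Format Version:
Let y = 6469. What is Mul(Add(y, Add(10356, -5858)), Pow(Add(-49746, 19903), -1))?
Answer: Rational(-997, 2713) ≈ -0.36749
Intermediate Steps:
Mul(Add(y, Add(10356, -5858)), Pow(Add(-49746, 19903), -1)) = Mul(Add(6469, Add(10356, -5858)), Pow(Add(-49746, 19903), -1)) = Mul(Add(6469, 4498), Pow(-29843, -1)) = Mul(10967, Rational(-1, 29843)) = Rational(-997, 2713)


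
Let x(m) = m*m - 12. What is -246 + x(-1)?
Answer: -257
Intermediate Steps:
x(m) = -12 + m² (x(m) = m² - 12 = -12 + m²)
-246 + x(-1) = -246 + (-12 + (-1)²) = -246 + (-12 + 1) = -246 - 11 = -257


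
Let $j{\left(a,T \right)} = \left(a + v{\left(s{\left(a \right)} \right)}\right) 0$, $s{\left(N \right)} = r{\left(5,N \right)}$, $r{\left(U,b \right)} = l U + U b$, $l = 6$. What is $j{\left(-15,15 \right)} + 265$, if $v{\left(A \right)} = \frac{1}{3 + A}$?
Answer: $265$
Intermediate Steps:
$r{\left(U,b \right)} = 6 U + U b$
$s{\left(N \right)} = 30 + 5 N$ ($s{\left(N \right)} = 5 \left(6 + N\right) = 30 + 5 N$)
$j{\left(a,T \right)} = 0$ ($j{\left(a,T \right)} = \left(a + \frac{1}{3 + \left(30 + 5 a\right)}\right) 0 = \left(a + \frac{1}{33 + 5 a}\right) 0 = 0$)
$j{\left(-15,15 \right)} + 265 = 0 + 265 = 265$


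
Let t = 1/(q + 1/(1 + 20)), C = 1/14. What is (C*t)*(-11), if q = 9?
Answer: -33/380 ≈ -0.086842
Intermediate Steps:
C = 1/14 ≈ 0.071429
t = 21/190 (t = 1/(9 + 1/(1 + 20)) = 1/(9 + 1/21) = 1/(190/21) = 21/190 ≈ 0.11053)
(C*t)*(-11) = ((1/14)*(21/190))*(-11) = (3/380)*(-11) = -33/380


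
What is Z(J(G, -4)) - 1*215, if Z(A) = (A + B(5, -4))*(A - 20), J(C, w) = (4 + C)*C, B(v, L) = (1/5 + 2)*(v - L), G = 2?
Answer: -2347/5 ≈ -469.40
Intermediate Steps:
B(v, L) = -11*L/5 + 11*v/5 (B(v, L) = (⅕ + 2)*(v - L) = 11*(v - L)/5 = -11*L/5 + 11*v/5)
J(C, w) = C*(4 + C)
Z(A) = (-20 + A)*(99/5 + A) (Z(A) = (A + (-11/5*(-4) + (11/5)*5))*(A - 20) = (A + (44/5 + 11))*(-20 + A) = (A + 99/5)*(-20 + A) = (99/5 + A)*(-20 + A) = (-20 + A)*(99/5 + A))
Z(J(G, -4)) - 1*215 = (-396 + (2*(4 + 2))² - 2*(4 + 2)/5) - 1*215 = (-396 + (2*6)² - 2*6/5) - 215 = (-396 + 12² - ⅕*12) - 215 = (-396 + 144 - 12/5) - 215 = -1272/5 - 215 = -2347/5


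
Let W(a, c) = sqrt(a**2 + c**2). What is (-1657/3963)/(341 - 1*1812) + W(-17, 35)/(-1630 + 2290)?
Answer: 1657/5829573 + sqrt(1514)/660 ≈ 0.059239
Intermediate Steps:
(-1657/3963)/(341 - 1*1812) + W(-17, 35)/(-1630 + 2290) = (-1657/3963)/(341 - 1*1812) + sqrt((-17)**2 + 35**2)/(-1630 + 2290) = (-1657*1/3963)/(341 - 1812) + sqrt(289 + 1225)/660 = -1657/3963/(-1471) + sqrt(1514)*(1/660) = -1657/3963*(-1/1471) + sqrt(1514)/660 = 1657/5829573 + sqrt(1514)/660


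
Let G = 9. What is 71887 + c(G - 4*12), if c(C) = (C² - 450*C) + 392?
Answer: 91350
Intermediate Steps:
c(C) = 392 + C² - 450*C
71887 + c(G - 4*12) = 71887 + (392 + (9 - 4*12)² - 450*(9 - 4*12)) = 71887 + (392 + (9 - 48)² - 450*(9 - 48)) = 71887 + (392 + (-39)² - 450*(-39)) = 71887 + (392 + 1521 + 17550) = 71887 + 19463 = 91350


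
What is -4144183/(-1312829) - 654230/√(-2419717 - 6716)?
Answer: 4144183/1312829 + 654230*I*√2426433/2426433 ≈ 3.1567 + 420.0*I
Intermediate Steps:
-4144183/(-1312829) - 654230/√(-2419717 - 6716) = -4144183*(-1/1312829) - 654230*(-I*√2426433/2426433) = 4144183/1312829 - 654230*(-I*√2426433/2426433) = 4144183/1312829 - (-654230)*I*√2426433/2426433 = 4144183/1312829 + 654230*I*√2426433/2426433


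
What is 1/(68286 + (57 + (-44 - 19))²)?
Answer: 1/68322 ≈ 1.4637e-5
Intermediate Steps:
1/(68286 + (57 + (-44 - 19))²) = 1/(68286 + (57 - 63)²) = 1/(68286 + (-6)²) = 1/(68286 + 36) = 1/68322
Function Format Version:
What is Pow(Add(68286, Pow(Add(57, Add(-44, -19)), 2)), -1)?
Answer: Rational(1, 68322) ≈ 1.4637e-5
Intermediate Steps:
Pow(Add(68286, Pow(Add(57, Add(-44, -19)), 2)), -1) = Pow(Add(68286, Pow(Add(57, -63), 2)), -1) = Pow(Add(68286, Pow(-6, 2)), -1) = Pow(Add(68286, 36), -1) = Pow(68322, -1) = Rational(1, 68322)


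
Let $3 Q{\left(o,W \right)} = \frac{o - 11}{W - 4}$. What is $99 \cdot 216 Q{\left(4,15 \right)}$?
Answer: $-4536$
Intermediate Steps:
$Q{\left(o,W \right)} = \frac{-11 + o}{3 \left(-4 + W\right)}$ ($Q{\left(o,W \right)} = \frac{\left(o - 11\right) \frac{1}{W - 4}}{3} = \frac{\left(-11 + o\right) \frac{1}{-4 + W}}{3} = \frac{\frac{1}{-4 + W} \left(-11 + o\right)}{3} = \frac{-11 + o}{3 \left(-4 + W\right)}$)
$99 \cdot 216 Q{\left(4,15 \right)} = 99 \cdot 216 \frac{-11 + 4}{3 \left(-4 + 15\right)} = 21384 \cdot \frac{1}{3} \cdot \frac{1}{11} \left(-7\right) = 21384 \left(- \frac{7}{33}\right) = -4536$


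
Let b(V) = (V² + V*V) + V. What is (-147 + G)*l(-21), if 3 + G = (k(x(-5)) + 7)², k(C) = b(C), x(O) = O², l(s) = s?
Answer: -34510854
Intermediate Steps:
b(V) = V + 2*V² (b(V) = (V² + V²) + V = 2*V² + V = V + 2*V²)
k(C) = C*(1 + 2*C)
G = 1643521 (G = -3 + ((-5)²*(1 + 2*(-5)²) + 7)² = -3 + (25*(1 + 2*25) + 7)² = -3 + (25*(1 + 50) + 7)² = -3 + (25*51 + 7)² = -3 + (1275 + 7)² = -3 + 1282² = -3 + 1643524 = 1643521)
(-147 + G)*l(-21) = (-147 + 1643521)*(-21) = 1643374*(-21) = -34510854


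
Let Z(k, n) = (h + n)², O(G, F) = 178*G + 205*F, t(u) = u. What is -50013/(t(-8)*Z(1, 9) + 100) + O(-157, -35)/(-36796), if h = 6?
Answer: 118749003/3909575 ≈ 30.374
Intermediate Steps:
Z(k, n) = (6 + n)²
-50013/(t(-8)*Z(1, 9) + 100) + O(-157, -35)/(-36796) = -50013/(-8*(6 + 9)² + 100) + (178*(-157) + 205*(-35))/(-36796) = -50013/(-8*15² + 100) + (-27946 - 7175)*(-1/36796) = -50013/(-8*225 + 100) - 35121*(-1/36796) = -50013/(-1800 + 100) + 35121/36796 = -50013/(-1700) + 35121/36796 = -50013*(-1/1700) + 35121/36796 = 50013/1700 + 35121/36796 = 118749003/3909575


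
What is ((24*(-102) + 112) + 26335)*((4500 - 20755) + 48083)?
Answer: 763840172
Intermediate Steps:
((24*(-102) + 112) + 26335)*((4500 - 20755) + 48083) = ((-2448 + 112) + 26335)*(-16255 + 48083) = (-2336 + 26335)*31828 = 23999*31828 = 763840172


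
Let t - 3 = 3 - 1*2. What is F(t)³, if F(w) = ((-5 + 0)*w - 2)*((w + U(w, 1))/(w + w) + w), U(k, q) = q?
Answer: -67419143/64 ≈ -1.0534e+6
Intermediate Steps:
t = 4 (t = 3 + (3 - 1*2) = 3 + (3 - 2) = 3 + 1 = 4)
F(w) = (-2 - 5*w)*(w + (1 + w)/(2*w)) (F(w) = ((-5 + 0)*w - 2)*((w + 1)/(w + w) + w) = (-5*w - 2)*((1 + w)/((2*w)) + w) = (-2 - 5*w)*((1 + w)*(1/(2*w)) + w) = (-2 - 5*w)*((1 + w)/(2*w) + w) = (-2 - 5*w)*(w + (1 + w)/(2*w)))
F(t)³ = ((½)*(-2 - 1*4*(7 + 9*4 + 10*4²))/4)³ = ((½)*(¼)*(-2 - 1*4*(7 + 36 + 10*16)))³ = ((½)*(¼)*(-2 - 1*4*(7 + 36 + 160)))³ = ((½)*(¼)*(-2 - 1*4*203))³ = ((½)*(¼)*(-2 - 812))³ = ((½)*(¼)*(-814))³ = (-407/4)³ = -67419143/64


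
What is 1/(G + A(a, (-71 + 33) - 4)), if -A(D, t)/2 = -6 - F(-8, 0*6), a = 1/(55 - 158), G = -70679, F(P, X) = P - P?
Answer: -1/70667 ≈ -1.4151e-5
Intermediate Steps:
F(P, X) = 0
a = -1/103 (a = 1/(-103) = -1/103 ≈ -0.0097087)
A(D, t) = 12 (A(D, t) = -2*(-6 - 1*0) = -2*(-6 + 0) = -2*(-6) = 12)
1/(G + A(a, (-71 + 33) - 4)) = 1/(-70679 + 12) = 1/(-70667) = -1/70667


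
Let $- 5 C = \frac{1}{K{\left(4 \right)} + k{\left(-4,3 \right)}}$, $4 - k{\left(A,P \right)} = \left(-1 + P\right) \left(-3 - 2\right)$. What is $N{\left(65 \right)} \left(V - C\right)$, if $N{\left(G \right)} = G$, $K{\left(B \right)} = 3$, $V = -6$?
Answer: $- \frac{6617}{17} \approx -389.24$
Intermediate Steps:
$k{\left(A,P \right)} = -1 + 5 P$ ($k{\left(A,P \right)} = 4 - \left(-1 + P\right) \left(-3 - 2\right) = 4 - \left(-1 + P\right) \left(-5\right) = 4 - \left(5 - 5 P\right) = 4 + \left(-5 + 5 P\right) = -1 + 5 P$)
$C = - \frac{1}{85}$ ($C = - \frac{1}{5 \left(3 + \left(-1 + 5 \cdot 3\right)\right)} = - \frac{1}{5 \left(3 + \left(-1 + 15\right)\right)} = - \frac{1}{5 \left(3 + 14\right)} = - \frac{1}{5 \cdot 17} = \left(- \frac{1}{5}\right) \frac{1}{17} = - \frac{1}{85} \approx -0.011765$)
$N{\left(65 \right)} \left(V - C\right) = 65 \left(-6 - - \frac{1}{85}\right) = 65 \left(-6 + \frac{1}{85}\right) = 65 \left(- \frac{509}{85}\right) = - \frac{6617}{17}$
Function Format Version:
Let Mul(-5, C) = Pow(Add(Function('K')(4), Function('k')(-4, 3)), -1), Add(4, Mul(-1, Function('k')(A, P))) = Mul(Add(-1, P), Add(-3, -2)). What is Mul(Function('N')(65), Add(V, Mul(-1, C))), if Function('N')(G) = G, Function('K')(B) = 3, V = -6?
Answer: Rational(-6617, 17) ≈ -389.24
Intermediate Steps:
Function('k')(A, P) = Add(-1, Mul(5, P)) (Function('k')(A, P) = Add(4, Mul(-1, Mul(Add(-1, P), Add(-3, -2)))) = Add(4, Mul(-1, Mul(Add(-1, P), -5))) = Add(4, Mul(-1, Add(5, Mul(-5, P)))) = Add(4, Add(-5, Mul(5, P))) = Add(-1, Mul(5, P)))
C = Rational(-1, 85) (C = Mul(Rational(-1, 5), Pow(Add(3, Add(-1, Mul(5, 3))), -1)) = Mul(Rational(-1, 5), Pow(Add(3, Add(-1, 15)), -1)) = Mul(Rational(-1, 5), Pow(Add(3, 14), -1)) = Mul(Rational(-1, 5), Pow(17, -1)) = Mul(Rational(-1, 5), Rational(1, 17)) = Rational(-1, 85) ≈ -0.011765)
Mul(Function('N')(65), Add(V, Mul(-1, C))) = Mul(65, Add(-6, Mul(-1, Rational(-1, 85)))) = Mul(65, Add(-6, Rational(1, 85))) = Mul(65, Rational(-509, 85)) = Rational(-6617, 17)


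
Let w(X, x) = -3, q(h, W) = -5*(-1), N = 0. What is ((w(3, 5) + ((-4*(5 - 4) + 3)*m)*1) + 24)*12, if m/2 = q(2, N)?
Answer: 132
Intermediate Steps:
q(h, W) = 5
m = 10 (m = 2*5 = 10)
((w(3, 5) + ((-4*(5 - 4) + 3)*m)*1) + 24)*12 = ((-3 + ((-4*(5 - 4) + 3)*10)*1) + 24)*12 = ((-3 + ((-4*1 + 3)*10)*1) + 24)*12 = ((-3 + ((-4 + 3)*10)*1) + 24)*12 = ((-3 - 1*10*1) + 24)*12 = ((-3 - 10*1) + 24)*12 = ((-3 - 10) + 24)*12 = (-13 + 24)*12 = 11*12 = 132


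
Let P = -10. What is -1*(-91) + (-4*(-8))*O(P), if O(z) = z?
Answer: -229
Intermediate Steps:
-1*(-91) + (-4*(-8))*O(P) = -1*(-91) - 4*(-8)*(-10) = 91 + 32*(-10) = 91 - 320 = -229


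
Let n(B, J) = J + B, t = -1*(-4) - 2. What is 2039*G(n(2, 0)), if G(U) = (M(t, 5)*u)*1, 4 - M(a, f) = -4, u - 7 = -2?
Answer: 81560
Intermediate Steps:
t = 2 (t = 4 - 2 = 2)
u = 5 (u = 7 - 2 = 5)
M(a, f) = 8 (M(a, f) = 4 - 1*(-4) = 4 + 4 = 8)
n(B, J) = B + J
G(U) = 40 (G(U) = (8*5)*1 = 40*1 = 40)
2039*G(n(2, 0)) = 2039*40 = 81560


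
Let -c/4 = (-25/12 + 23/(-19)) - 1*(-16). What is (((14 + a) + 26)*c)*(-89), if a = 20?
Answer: 5156660/19 ≈ 2.7140e+5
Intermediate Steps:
c = -2897/57 (c = -4*((-25/12 + 23/(-19)) - 1*(-16)) = -4*((-25*1/12 + 23*(-1/19)) + 16) = -4*((-25/12 - 23/19) + 16) = -4*(-751/228 + 16) = -4*2897/228 = -2897/57 ≈ -50.825)
(((14 + a) + 26)*c)*(-89) = (((14 + 20) + 26)*(-2897/57))*(-89) = ((34 + 26)*(-2897/57))*(-89) = (60*(-2897/57))*(-89) = -57940/19*(-89) = 5156660/19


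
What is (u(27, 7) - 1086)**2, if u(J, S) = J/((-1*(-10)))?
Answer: 117353889/100 ≈ 1.1735e+6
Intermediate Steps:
u(J, S) = J/10
(u(27, 7) - 1086)**2 = ((1/10)*27 - 1086)**2 = (27/10 - 1086)**2 = (-10833/10)**2 = 117353889/100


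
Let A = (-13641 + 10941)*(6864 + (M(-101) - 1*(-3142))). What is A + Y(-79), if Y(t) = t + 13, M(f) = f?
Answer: -26743566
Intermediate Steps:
Y(t) = 13 + t
A = -26743500 (A = (-13641 + 10941)*(6864 + (-101 - 1*(-3142))) = -2700*(6864 + (-101 + 3142)) = -2700*(6864 + 3041) = -2700*9905 = -26743500)
A + Y(-79) = -26743500 + (13 - 79) = -26743500 - 66 = -26743566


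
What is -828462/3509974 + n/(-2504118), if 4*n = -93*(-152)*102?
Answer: -8977956759/23627389981 ≈ -0.37998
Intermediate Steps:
n = 360468 (n = (-93*(-152)*102)/4 = (14136*102)/4 = (1/4)*1441872 = 360468)
-828462/3509974 + n/(-2504118) = -828462/3509974 + 360468/(-2504118) = -828462*1/3509974 + 360468*(-1/2504118) = -414231/1754987 - 1938/13463 = -8977956759/23627389981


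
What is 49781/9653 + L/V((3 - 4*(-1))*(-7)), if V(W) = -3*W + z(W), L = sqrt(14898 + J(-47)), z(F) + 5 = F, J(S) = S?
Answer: 49781/9653 + sqrt(14851)/93 ≈ 6.4674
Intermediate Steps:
z(F) = -5 + F
L = sqrt(14851) (L = sqrt(14898 - 47) = sqrt(14851) ≈ 121.86)
V(W) = -5 - 2*W (V(W) = -3*W + (-5 + W) = -5 - 2*W)
49781/9653 + L/V((3 - 4*(-1))*(-7)) = 49781/9653 + sqrt(14851)/(-5 - 2*(3 - 4*(-1))*(-7)) = 49781*(1/9653) + sqrt(14851)/(-5 - 2*(3 + 4)*(-7)) = 49781/9653 + sqrt(14851)/(-5 - 14*(-7)) = 49781/9653 + sqrt(14851)/(-5 - 2*(-49)) = 49781/9653 + sqrt(14851)/(-5 + 98) = 49781/9653 + sqrt(14851)/93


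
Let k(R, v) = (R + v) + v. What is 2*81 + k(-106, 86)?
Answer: 228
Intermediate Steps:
k(R, v) = R + 2*v
2*81 + k(-106, 86) = 2*81 + (-106 + 2*86) = 162 + (-106 + 172) = 162 + 66 = 228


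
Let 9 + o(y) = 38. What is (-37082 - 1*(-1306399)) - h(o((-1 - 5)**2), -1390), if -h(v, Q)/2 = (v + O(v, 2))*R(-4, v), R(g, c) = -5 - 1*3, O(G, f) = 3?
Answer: 1268805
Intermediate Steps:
o(y) = 29 (o(y) = -9 + 38 = 29)
R(g, c) = -8 (R(g, c) = -5 - 3 = -8)
h(v, Q) = 48 + 16*v (h(v, Q) = -2*(v + 3)*(-8) = -2*(3 + v)*(-8) = -2*(-24 - 8*v) = 48 + 16*v)
(-37082 - 1*(-1306399)) - h(o((-1 - 5)**2), -1390) = (-37082 - 1*(-1306399)) - (48 + 16*29) = (-37082 + 1306399) - (48 + 464) = 1269317 - 1*512 = 1269317 - 512 = 1268805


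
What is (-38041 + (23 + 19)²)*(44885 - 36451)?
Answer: -305960218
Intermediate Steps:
(-38041 + (23 + 19)²)*(44885 - 36451) = (-38041 + 42²)*8434 = (-38041 + 1764)*8434 = -36277*8434 = -305960218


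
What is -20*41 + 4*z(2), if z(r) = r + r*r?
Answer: -796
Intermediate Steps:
z(r) = r + r²
-20*41 + 4*z(2) = -20*41 + 4*(2*(1 + 2)) = -820 + 4*(2*3) = -820 + 4*6 = -820 + 24 = -796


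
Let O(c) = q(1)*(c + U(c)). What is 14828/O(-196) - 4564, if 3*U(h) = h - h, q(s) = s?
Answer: -227343/49 ≈ -4639.7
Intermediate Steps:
U(h) = 0 (U(h) = (h - h)/3 = (⅓)*0 = 0)
O(c) = c (O(c) = 1*(c + 0) = 1*c = c)
14828/O(-196) - 4564 = 14828/(-196) - 4564 = 14828*(-1/196) - 4564 = -3707/49 - 4564 = -227343/49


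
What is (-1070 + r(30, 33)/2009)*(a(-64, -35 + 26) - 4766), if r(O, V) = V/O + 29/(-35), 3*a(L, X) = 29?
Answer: 715704887263/140630 ≈ 5.0893e+6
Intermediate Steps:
a(L, X) = 29/3 (a(L, X) = (⅓)*29 = 29/3)
r(O, V) = -29/35 + V/O (r(O, V) = V/O + 29*(-1/35) = V/O - 29/35 = -29/35 + V/O)
(-1070 + r(30, 33)/2009)*(a(-64, -35 + 26) - 4766) = (-1070 + (-29/35 + 33/30)/2009)*(29/3 - 4766) = (-1070 + (-29/35 + 33*(1/30))*(1/2009))*(-14269/3) = (-1070 + (-29/35 + 11/10)*(1/2009))*(-14269/3) = (-1070 + (19/70)*(1/2009))*(-14269/3) = (-1070 + 19/140630)*(-14269/3) = -150474081/140630*(-14269/3) = 715704887263/140630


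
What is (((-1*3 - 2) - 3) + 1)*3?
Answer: -21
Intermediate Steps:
(((-1*3 - 2) - 3) + 1)*3 = (((-3 - 2) - 3) + 1)*3 = ((-5 - 3) + 1)*3 = (-8 + 1)*3 = -7*3 = -21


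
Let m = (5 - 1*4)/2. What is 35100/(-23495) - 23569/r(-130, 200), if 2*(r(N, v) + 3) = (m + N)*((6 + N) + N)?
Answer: -452368202/154536013 ≈ -2.9273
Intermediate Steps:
m = ½ (m = (5 - 4)*(½) = 1*(½) = ½ ≈ 0.50000)
r(N, v) = -3 + (½ + N)*(6 + 2*N)/2 (r(N, v) = -3 + ((½ + N)*((6 + N) + N))/2 = -3 + ((½ + N)*(6 + 2*N))/2 = -3 + (½ + N)*(6 + 2*N)/2)
35100/(-23495) - 23569/r(-130, 200) = 35100/(-23495) - 23569/(-3/2 + (-130)² + (7/2)*(-130)) = 35100*(-1/23495) - 23569/(-3/2 + 16900 - 455) = -7020/4699 - 23569/32887/2 = -7020/4699 - 23569*2/32887 = -7020/4699 - 47138/32887 = -452368202/154536013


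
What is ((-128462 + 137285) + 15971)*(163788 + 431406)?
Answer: 14757240036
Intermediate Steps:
((-128462 + 137285) + 15971)*(163788 + 431406) = (8823 + 15971)*595194 = 24794*595194 = 14757240036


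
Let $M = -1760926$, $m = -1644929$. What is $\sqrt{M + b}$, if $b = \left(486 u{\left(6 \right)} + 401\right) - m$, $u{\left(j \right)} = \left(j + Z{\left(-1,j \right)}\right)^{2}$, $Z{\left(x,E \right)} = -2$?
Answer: $6 i \sqrt{2995} \approx 328.36 i$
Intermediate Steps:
$u{\left(j \right)} = \left(-2 + j\right)^{2}$ ($u{\left(j \right)} = \left(j - 2\right)^{2} = \left(-2 + j\right)^{2}$)
$b = 1653106$ ($b = \left(486 \left(-2 + 6\right)^{2} + 401\right) - -1644929 = \left(486 \cdot 4^{2} + 401\right) + 1644929 = \left(486 \cdot 16 + 401\right) + 1644929 = \left(7776 + 401\right) + 1644929 = 8177 + 1644929 = 1653106$)
$\sqrt{M + b} = \sqrt{-1760926 + 1653106} = \sqrt{-107820} = 6 i \sqrt{2995}$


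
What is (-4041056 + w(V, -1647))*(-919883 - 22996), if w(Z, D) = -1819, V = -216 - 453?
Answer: 3811941937125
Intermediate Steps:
V = -669
(-4041056 + w(V, -1647))*(-919883 - 22996) = (-4041056 - 1819)*(-919883 - 22996) = -4042875*(-942879) = 3811941937125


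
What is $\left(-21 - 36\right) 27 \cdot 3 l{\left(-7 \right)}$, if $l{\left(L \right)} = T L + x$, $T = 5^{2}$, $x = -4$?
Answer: $826443$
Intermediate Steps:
$T = 25$
$l{\left(L \right)} = -4 + 25 L$ ($l{\left(L \right)} = 25 L - 4 = -4 + 25 L$)
$\left(-21 - 36\right) 27 \cdot 3 l{\left(-7 \right)} = \left(-21 - 36\right) 27 \cdot 3 \left(-4 + 25 \left(-7\right)\right) = \left(-57\right) 81 \left(-4 - 175\right) = \left(-4617\right) \left(-179\right) = 826443$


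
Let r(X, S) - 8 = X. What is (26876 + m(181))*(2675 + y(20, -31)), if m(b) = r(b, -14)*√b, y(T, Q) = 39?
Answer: 72941464 + 512946*√181 ≈ 7.9842e+7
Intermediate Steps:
r(X, S) = 8 + X
m(b) = √b*(8 + b) (m(b) = (8 + b)*√b = √b*(8 + b))
(26876 + m(181))*(2675 + y(20, -31)) = (26876 + √181*(8 + 181))*(2675 + 39) = (26876 + √181*189)*2714 = (26876 + 189*√181)*2714 = 72941464 + 512946*√181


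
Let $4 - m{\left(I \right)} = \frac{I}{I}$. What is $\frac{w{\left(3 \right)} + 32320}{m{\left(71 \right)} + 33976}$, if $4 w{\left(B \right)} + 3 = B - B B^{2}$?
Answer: $\frac{129253}{135916} \approx 0.95098$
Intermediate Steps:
$m{\left(I \right)} = 3$ ($m{\left(I \right)} = 4 - \frac{I}{I} = 4 - 1 = 3$)
$w{\left(B \right)} = - \frac{3}{4} - \frac{B^{3}}{4} + \frac{B}{4}$ ($w{\left(B \right)} = - \frac{3}{4} + \frac{B - B B^{2}}{4} = - \frac{3}{4} + \frac{B - B^{3}}{4} = - \frac{3}{4} - \left(- \frac{B}{4} + \frac{B^{3}}{4}\right) = - \frac{3}{4} - \frac{B^{3}}{4} + \frac{B}{4}$)
$\frac{w{\left(3 \right)} + 32320}{m{\left(71 \right)} + 33976} = \frac{\left(- \frac{3}{4} - \frac{3^{3}}{4} + \frac{1}{4} \cdot 3\right) + 32320}{3 + 33976} = \frac{\left(- \frac{3}{4} - \frac{27}{4} + \frac{3}{4}\right) + 32320}{33979} = \left(\left(- \frac{3}{4} - \frac{27}{4} + \frac{3}{4}\right) + 32320\right) \frac{1}{33979} = \left(- \frac{27}{4} + 32320\right) \frac{1}{33979} = \frac{129253}{4} \cdot \frac{1}{33979} = \frac{129253}{135916}$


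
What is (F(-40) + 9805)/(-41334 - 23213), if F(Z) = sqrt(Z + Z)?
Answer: -9805/64547 - 4*I*sqrt(5)/64547 ≈ -0.1519 - 0.00013857*I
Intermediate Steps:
F(Z) = sqrt(2)*sqrt(Z) (F(Z) = sqrt(2*Z) = sqrt(2)*sqrt(Z))
(F(-40) + 9805)/(-41334 - 23213) = (sqrt(2)*sqrt(-40) + 9805)/(-41334 - 23213) = (sqrt(2)*(2*I*sqrt(10)) + 9805)/(-64547) = (4*I*sqrt(5) + 9805)*(-1/64547) = (9805 + 4*I*sqrt(5))*(-1/64547) = -9805/64547 - 4*I*sqrt(5)/64547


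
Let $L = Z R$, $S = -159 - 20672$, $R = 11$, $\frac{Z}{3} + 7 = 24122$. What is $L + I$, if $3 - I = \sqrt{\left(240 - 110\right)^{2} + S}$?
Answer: $795798 - i \sqrt{3931} \approx 7.958 \cdot 10^{5} - 62.698 i$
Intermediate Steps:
$Z = 72345$ ($Z = -21 + 3 \cdot 24122 = -21 + 72366 = 72345$)
$S = -20831$ ($S = -159 - 20672 = -20831$)
$L = 795795$ ($L = 72345 \cdot 11 = 795795$)
$I = 3 - i \sqrt{3931}$ ($I = 3 - \sqrt{\left(240 - 110\right)^{2} - 20831} = 3 - \sqrt{130^{2} - 20831} = 3 - \sqrt{16900 - 20831} = 3 - \sqrt{-3931} = 3 - i \sqrt{3931} \approx 3.0 - 62.698 i$)
$L + I = 795795 + \left(3 - i \sqrt{3931}\right) = 795798 - i \sqrt{3931}$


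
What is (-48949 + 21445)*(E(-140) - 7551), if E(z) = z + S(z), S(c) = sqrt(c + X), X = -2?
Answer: 211533264 - 27504*I*sqrt(142) ≈ 2.1153e+8 - 3.2775e+5*I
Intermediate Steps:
S(c) = sqrt(-2 + c) (S(c) = sqrt(c - 2) = sqrt(-2 + c))
E(z) = z + sqrt(-2 + z)
(-48949 + 21445)*(E(-140) - 7551) = (-48949 + 21445)*((-140 + sqrt(-2 - 140)) - 7551) = -27504*((-140 + sqrt(-142)) - 7551) = -27504*((-140 + I*sqrt(142)) - 7551) = -27504*(-7691 + I*sqrt(142)) = 211533264 - 27504*I*sqrt(142)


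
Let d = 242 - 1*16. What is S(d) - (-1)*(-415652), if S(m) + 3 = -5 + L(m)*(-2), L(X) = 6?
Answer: -415672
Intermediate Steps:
d = 226 (d = 242 - 16 = 226)
S(m) = -20 (S(m) = -3 + (-5 + 6*(-2)) = -3 + (-5 - 12) = -3 - 17 = -20)
S(d) - (-1)*(-415652) = -20 - (-1)*(-415652) = -20 - 1*415652 = -20 - 415652 = -415672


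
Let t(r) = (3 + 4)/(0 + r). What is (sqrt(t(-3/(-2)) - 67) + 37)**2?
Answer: (111 + I*sqrt(561))**2/9 ≈ 1306.7 + 584.24*I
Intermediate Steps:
t(r) = 7/r
(sqrt(t(-3/(-2)) - 67) + 37)**2 = (sqrt(7/((-3/(-2))) - 67) + 37)**2 = (sqrt(7/((-3*(-1/2))) - 67) + 37)**2 = (sqrt(7/(3/2) - 67) + 37)**2 = (sqrt(7*(2/3) - 67) + 37)**2 = (sqrt(14/3 - 67) + 37)**2 = (sqrt(-187/3) + 37)**2 = (I*sqrt(561)/3 + 37)**2 = (37 + I*sqrt(561)/3)**2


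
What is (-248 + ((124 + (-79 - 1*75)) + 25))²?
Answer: 64009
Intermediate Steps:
(-248 + ((124 + (-79 - 1*75)) + 25))² = (-248 + ((124 + (-79 - 75)) + 25))² = (-248 + ((124 - 154) + 25))² = (-248 + (-30 + 25))² = (-248 - 5)² = (-253)² = 64009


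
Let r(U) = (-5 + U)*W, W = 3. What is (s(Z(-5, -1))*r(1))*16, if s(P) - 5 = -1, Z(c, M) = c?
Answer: -768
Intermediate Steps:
r(U) = -15 + 3*U (r(U) = (-5 + U)*3 = -15 + 3*U)
s(P) = 4 (s(P) = 5 - 1 = 4)
(s(Z(-5, -1))*r(1))*16 = (4*(-15 + 3*1))*16 = (4*(-15 + 3))*16 = (4*(-12))*16 = -48*16 = -768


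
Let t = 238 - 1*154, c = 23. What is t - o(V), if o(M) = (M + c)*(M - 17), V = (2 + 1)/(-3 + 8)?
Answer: 11776/25 ≈ 471.04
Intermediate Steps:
t = 84 (t = 238 - 154 = 84)
V = ⅗ (V = 3/5 = 3*(⅕) = ⅗ ≈ 0.60000)
o(M) = (-17 + M)*(23 + M) (o(M) = (M + 23)*(M - 17) = (23 + M)*(-17 + M) = (-17 + M)*(23 + M))
t - o(V) = 84 - (-391 + (⅗)² + 6*(⅗)) = 84 - (-391 + 9/25 + 18/5) = 84 - 1*(-9676/25) = 84 + 9676/25 = 11776/25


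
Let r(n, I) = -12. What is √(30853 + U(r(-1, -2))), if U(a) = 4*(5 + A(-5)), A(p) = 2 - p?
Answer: √30901 ≈ 175.79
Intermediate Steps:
U(a) = 48 (U(a) = 4*(5 + (2 - 1*(-5))) = 4*(5 + (2 + 5)) = 4*(5 + 7) = 4*12 = 48)
√(30853 + U(r(-1, -2))) = √(30853 + 48) = √30901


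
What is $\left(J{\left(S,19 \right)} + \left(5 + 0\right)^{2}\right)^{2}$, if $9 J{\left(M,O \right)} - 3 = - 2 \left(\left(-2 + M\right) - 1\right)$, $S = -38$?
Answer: $\frac{96100}{81} \approx 1186.4$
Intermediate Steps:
$J{\left(M,O \right)} = 1 - \frac{2 M}{9}$ ($J{\left(M,O \right)} = \frac{1}{3} + \frac{\left(-2\right) \left(\left(-2 + M\right) - 1\right)}{9} = \frac{1}{3} + \frac{\left(-2\right) \left(-3 + M\right)}{9} = \frac{1}{3} + \frac{6 - 2 M}{9} = \frac{1}{3} - \left(- \frac{2}{3} + \frac{2 M}{9}\right) = 1 - \frac{2 M}{9}$)
$\left(J{\left(S,19 \right)} + \left(5 + 0\right)^{2}\right)^{2} = \left(\left(1 - - \frac{76}{9}\right) + \left(5 + 0\right)^{2}\right)^{2} = \left(\left(1 + \frac{76}{9}\right) + 5^{2}\right)^{2} = \left(\frac{85}{9} + 25\right)^{2} = \left(\frac{310}{9}\right)^{2} = \frac{96100}{81}$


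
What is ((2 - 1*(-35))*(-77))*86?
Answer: -245014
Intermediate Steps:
((2 - 1*(-35))*(-77))*86 = ((2 + 35)*(-77))*86 = (37*(-77))*86 = -2849*86 = -245014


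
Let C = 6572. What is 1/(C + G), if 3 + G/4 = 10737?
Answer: 1/49508 ≈ 2.0199e-5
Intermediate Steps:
G = 42936 (G = -12 + 4*10737 = -12 + 42948 = 42936)
1/(C + G) = 1/(6572 + 42936) = 1/49508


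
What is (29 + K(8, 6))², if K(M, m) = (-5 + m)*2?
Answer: 961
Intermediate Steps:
K(M, m) = -10 + 2*m
(29 + K(8, 6))² = (29 + (-10 + 2*6))² = (29 + (-10 + 12))² = (29 + 2)² = 31² = 961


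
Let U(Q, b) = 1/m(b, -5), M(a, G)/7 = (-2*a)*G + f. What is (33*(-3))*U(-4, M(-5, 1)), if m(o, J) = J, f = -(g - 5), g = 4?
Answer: 99/5 ≈ 19.800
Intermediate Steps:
f = 1 (f = -(4 - 5) = -1*(-1) = 1)
M(a, G) = 7 - 14*G*a (M(a, G) = 7*((-2*a)*G + 1) = 7*(-2*G*a + 1) = 7*(1 - 2*G*a) = 7 - 14*G*a)
U(Q, b) = -1/5 (U(Q, b) = 1/(-5) = -1/5)
(33*(-3))*U(-4, M(-5, 1)) = (33*(-3))*(-1/5) = -99*(-1/5) = 99/5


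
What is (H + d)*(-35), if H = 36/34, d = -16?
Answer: 8890/17 ≈ 522.94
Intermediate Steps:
H = 18/17 (H = 36*(1/34) = 18/17 ≈ 1.0588)
(H + d)*(-35) = (18/17 - 16)*(-35) = -254/17*(-35) = 8890/17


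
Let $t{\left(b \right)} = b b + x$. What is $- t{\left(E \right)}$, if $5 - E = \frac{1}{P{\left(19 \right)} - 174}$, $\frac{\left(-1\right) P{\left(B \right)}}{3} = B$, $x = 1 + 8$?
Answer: $- \frac{1816585}{53361} \approx -34.043$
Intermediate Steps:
$x = 9$
$P{\left(B \right)} = - 3 B$
$E = \frac{1156}{231}$ ($E = 5 - \frac{1}{\left(-3\right) 19 - 174} = 5 - \frac{1}{-57 - 174} = 5 - \frac{1}{-231} = 5 - - \frac{1}{231} = 5 + \frac{1}{231} = \frac{1156}{231} \approx 5.0043$)
$t{\left(b \right)} = 9 + b^{2}$ ($t{\left(b \right)} = b b + 9 = b^{2} + 9 = 9 + b^{2}$)
$- t{\left(E \right)} = - (9 + \left(\frac{1156}{231}\right)^{2}) = - (9 + \frac{1336336}{53361}) = \left(-1\right) \frac{1816585}{53361} = - \frac{1816585}{53361}$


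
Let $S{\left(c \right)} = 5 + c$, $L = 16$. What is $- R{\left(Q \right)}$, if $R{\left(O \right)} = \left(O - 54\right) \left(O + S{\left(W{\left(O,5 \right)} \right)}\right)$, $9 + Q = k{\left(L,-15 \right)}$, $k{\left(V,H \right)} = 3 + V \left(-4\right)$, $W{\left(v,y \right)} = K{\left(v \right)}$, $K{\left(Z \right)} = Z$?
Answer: $-16740$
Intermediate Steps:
$W{\left(v,y \right)} = v$
$k{\left(V,H \right)} = 3 - 4 V$
$Q = -70$ ($Q = -9 + \left(3 - 64\right) = -9 - 61 = -70$)
$R{\left(O \right)} = \left(-54 + O\right) \left(5 + 2 O\right)$ ($R{\left(O \right)} = \left(O - 54\right) \left(O + \left(5 + O\right)\right) = \left(-54 + O\right) \left(5 + 2 O\right)$)
$- R{\left(Q \right)} = - (-270 - -7210 + 2 \left(-70\right)^{2}) = - (-270 + 7210 + 2 \cdot 4900) = - (-270 + 7210 + 9800) = \left(-1\right) 16740 = -16740$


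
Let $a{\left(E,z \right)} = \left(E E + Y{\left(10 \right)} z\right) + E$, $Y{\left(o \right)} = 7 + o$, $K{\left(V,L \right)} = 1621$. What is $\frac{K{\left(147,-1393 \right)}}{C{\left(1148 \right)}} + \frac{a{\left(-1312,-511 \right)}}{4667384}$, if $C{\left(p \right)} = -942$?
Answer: $- \frac{2976871237}{2198337864} \approx -1.3541$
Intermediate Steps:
$a{\left(E,z \right)} = E + E^{2} + 17 z$ ($a{\left(E,z \right)} = \left(E E + \left(7 + 10\right) z\right) + E = \left(E^{2} + 17 z\right) + E = E + E^{2} + 17 z$)
$\frac{K{\left(147,-1393 \right)}}{C{\left(1148 \right)}} + \frac{a{\left(-1312,-511 \right)}}{4667384} = \frac{1621}{-942} + \frac{-1312 + \left(-1312\right)^{2} + 17 \left(-511\right)}{4667384} = 1621 \left(- \frac{1}{942}\right) + \left(-1312 + 1721344 - 8687\right) \frac{1}{4667384} = - \frac{1621}{942} + 1711345 \cdot \frac{1}{4667384} = - \frac{1621}{942} + \frac{1711345}{4667384} = - \frac{2976871237}{2198337864}$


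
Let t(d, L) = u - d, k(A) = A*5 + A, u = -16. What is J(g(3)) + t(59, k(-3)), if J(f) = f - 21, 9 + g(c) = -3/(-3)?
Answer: -104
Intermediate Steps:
g(c) = -8 (g(c) = -9 - 3/(-3) = -9 - 3*(-1/3) = -9 + 1 = -8)
k(A) = 6*A (k(A) = 5*A + A = 6*A)
t(d, L) = -16 - d
J(f) = -21 + f
J(g(3)) + t(59, k(-3)) = (-21 - 8) + (-16 - 1*59) = -29 + (-16 - 59) = -29 - 75 = -104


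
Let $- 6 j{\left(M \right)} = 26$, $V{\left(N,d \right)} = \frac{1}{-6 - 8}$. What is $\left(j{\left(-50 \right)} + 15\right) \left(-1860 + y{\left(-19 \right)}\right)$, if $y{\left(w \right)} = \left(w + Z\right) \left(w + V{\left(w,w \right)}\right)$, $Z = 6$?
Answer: $- \frac{120368}{7} \approx -17195.0$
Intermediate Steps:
$V{\left(N,d \right)} = - \frac{1}{14}$ ($V{\left(N,d \right)} = \frac{1}{-14} = - \frac{1}{14}$)
$j{\left(M \right)} = - \frac{13}{3}$ ($j{\left(M \right)} = \left(- \frac{1}{6}\right) 26 = - \frac{13}{3}$)
$y{\left(w \right)} = \left(6 + w\right) \left(- \frac{1}{14} + w\right)$ ($y{\left(w \right)} = \left(w + 6\right) \left(w - \frac{1}{14}\right) = \left(6 + w\right) \left(- \frac{1}{14} + w\right)$)
$\left(j{\left(-50 \right)} + 15\right) \left(-1860 + y{\left(-19 \right)}\right) = \left(- \frac{13}{3} + 15\right) \left(-1860 + \left(- \frac{3}{7} + \left(-19\right)^{2} + \frac{83}{14} \left(-19\right)\right)\right) = \frac{32 \left(-1860 - - \frac{3471}{14}\right)}{3} = \frac{32 \left(-1860 + \frac{3471}{14}\right)}{3} = \frac{32}{3} \left(- \frac{22569}{14}\right) = - \frac{120368}{7}$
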